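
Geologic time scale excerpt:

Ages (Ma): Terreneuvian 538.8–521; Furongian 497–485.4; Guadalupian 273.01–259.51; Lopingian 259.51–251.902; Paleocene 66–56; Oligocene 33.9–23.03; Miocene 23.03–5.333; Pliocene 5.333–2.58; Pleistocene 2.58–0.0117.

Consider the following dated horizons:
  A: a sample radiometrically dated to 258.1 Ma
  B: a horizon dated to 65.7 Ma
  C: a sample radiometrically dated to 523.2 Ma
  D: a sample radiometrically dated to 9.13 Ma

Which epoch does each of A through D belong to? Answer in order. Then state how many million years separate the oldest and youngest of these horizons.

A — Lopingian; B — Paleocene; C — Terreneuvian; D — Miocene; span 514.07 million years

A: 258.1 Ma lies in 259.51–251.902 Ma, so Lopingian.
B: 65.7 Ma lies in 66–56 Ma, so Paleocene.
C: 523.2 Ma lies in 538.8–521 Ma, so Terreneuvian.
D: 9.13 Ma lies in 23.03–5.333 Ma, so Miocene.
Oldest = 523.2 Ma, youngest = 9.13 Ma → span 514.07 Myr.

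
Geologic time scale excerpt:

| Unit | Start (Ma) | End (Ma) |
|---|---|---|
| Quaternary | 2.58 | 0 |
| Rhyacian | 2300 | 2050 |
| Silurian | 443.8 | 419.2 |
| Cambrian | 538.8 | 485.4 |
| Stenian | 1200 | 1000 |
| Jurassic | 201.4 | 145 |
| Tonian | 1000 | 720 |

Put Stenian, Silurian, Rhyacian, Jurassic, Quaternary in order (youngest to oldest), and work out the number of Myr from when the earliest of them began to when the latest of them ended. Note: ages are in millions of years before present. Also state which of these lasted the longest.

Quaternary, Jurassic, Silurian, Stenian, Rhyacian; total span 2300 Myr; longest is Rhyacian

From the excerpt: Stenian 1200–1000; Silurian 443.8–419.2; Rhyacian 2300–2050; Jurassic 201.4–145; Quaternary 2.58–0 (Ma).
Larger Ma is earlier, so the oldest is Rhyacian and the youngest is Quaternary; youngest to oldest: Quaternary, Jurassic, Silurian, Stenian, Rhyacian.
Oldest start 2300 minus youngest end 0 gives 2300 Myr overall.
Individual lengths (start − end): Rhyacian 250; Silurian 24.6; Jurassic 56.4; Quaternary 2.58; Stenian 200. The largest is Rhyacian at 250 Myr.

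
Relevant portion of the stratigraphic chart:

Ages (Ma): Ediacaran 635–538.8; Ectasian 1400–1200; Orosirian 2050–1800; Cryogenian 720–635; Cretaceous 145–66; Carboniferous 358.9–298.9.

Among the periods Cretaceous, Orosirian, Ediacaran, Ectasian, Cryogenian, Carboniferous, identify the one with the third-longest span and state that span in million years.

Durations: Cretaceous 79; Orosirian 250; Ediacaran 96.2; Ectasian 200; Cryogenian 85; Carboniferous 60 Myr.
Sorted longest-first: Orosirian (250), Ectasian (200), Ediacaran (96.2), Cryogenian (85), Cretaceous (79), Carboniferous (60).
The third longest is Ediacaran at 96.2 Myr.

Ediacaran, 96.2 million years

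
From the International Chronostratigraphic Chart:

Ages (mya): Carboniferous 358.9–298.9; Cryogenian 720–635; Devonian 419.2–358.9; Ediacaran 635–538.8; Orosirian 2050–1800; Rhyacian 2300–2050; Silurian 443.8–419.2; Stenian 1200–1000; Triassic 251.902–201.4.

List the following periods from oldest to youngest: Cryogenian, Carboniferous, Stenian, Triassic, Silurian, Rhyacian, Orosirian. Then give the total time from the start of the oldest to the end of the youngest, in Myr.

Start ages (Ma): Rhyacian 2300, Orosirian 2050, Stenian 1200, Cryogenian 720, Silurian 443.8, Carboniferous 358.9, Triassic 251.902.
Ordered oldest to youngest: Rhyacian, Orosirian, Stenian, Cryogenian, Silurian, Carboniferous, Triassic.
Span = 2300 − 201.4 = 2098.6 Myr.

Rhyacian → Orosirian → Stenian → Cryogenian → Silurian → Carboniferous → Triassic; total span 2098.6 Myr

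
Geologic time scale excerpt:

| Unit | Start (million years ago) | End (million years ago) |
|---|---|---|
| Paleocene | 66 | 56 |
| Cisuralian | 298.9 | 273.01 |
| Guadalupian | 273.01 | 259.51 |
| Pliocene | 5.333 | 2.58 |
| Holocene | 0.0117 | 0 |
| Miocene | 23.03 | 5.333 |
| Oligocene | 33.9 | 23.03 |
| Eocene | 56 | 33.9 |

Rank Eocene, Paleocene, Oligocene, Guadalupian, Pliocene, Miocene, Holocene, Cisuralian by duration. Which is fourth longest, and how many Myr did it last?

Guadalupian, 13.5 million years

Start − end for each: Eocene 56 − 33.9 = 22.1; Paleocene 66 − 56 = 10; Oligocene 33.9 − 23.03 = 10.87; Guadalupian 273.01 − 259.51 = 13.5; Pliocene 5.333 − 2.58 = 2.753; Miocene 23.03 − 5.333 = 17.697; Holocene 0.0117 − 0 = 0.0117; Cisuralian 298.9 − 273.01 = 25.89.
Ranking these from longest: Cisuralian > Eocene > Miocene > Guadalupian > Oligocene > Paleocene > Pliocene > Holocene.
Position 4 in that ranking is Guadalupian, which lasted 13.5 Myr.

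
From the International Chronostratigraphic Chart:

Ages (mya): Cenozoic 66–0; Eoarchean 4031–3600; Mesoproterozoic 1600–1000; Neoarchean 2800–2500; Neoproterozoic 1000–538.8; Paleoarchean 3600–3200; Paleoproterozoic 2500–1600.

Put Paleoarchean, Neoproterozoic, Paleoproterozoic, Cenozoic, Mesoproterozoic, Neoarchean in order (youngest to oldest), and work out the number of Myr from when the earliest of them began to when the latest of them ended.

Start ages (Ma): Paleoarchean 3600, Neoarchean 2800, Paleoproterozoic 2500, Mesoproterozoic 1600, Neoproterozoic 1000, Cenozoic 66.
Ordered youngest to oldest: Cenozoic, Neoproterozoic, Mesoproterozoic, Paleoproterozoic, Neoarchean, Paleoarchean.
Span = 3600 − 0 = 3600 Myr.

Cenozoic, Neoproterozoic, Mesoproterozoic, Paleoproterozoic, Neoarchean, Paleoarchean; total span 3600 Myr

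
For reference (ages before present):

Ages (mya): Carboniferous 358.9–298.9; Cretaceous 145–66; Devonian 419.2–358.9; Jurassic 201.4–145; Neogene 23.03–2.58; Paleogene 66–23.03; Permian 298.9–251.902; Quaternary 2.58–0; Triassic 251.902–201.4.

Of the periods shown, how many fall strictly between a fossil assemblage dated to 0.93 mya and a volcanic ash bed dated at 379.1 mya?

379.1 Ma sits inside the Devonian (419.2–358.9) and 0.93 Ma inside the Quaternary (2.58–0); neither of those is wholly between the two dates.
The listed periods lying completely between them are Carboniferous, Permian, Triassic, Jurassic, Cretaceous, Paleogene, Neogene — 7 in all.

7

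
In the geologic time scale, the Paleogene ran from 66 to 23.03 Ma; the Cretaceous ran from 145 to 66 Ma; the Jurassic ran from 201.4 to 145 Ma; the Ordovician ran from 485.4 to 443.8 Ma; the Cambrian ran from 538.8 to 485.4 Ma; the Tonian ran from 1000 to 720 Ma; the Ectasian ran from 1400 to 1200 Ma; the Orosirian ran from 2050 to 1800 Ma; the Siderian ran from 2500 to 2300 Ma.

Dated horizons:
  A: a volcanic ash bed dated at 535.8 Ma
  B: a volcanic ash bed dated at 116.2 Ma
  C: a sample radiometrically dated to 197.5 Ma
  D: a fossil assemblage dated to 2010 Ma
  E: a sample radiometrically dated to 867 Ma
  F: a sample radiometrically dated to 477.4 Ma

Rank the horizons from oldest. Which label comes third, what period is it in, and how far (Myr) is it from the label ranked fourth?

A, in the Cambrian; 58.4 million years to F

Sorted oldest-first by Ma: D (2010), E (867), A (535.8), F (477.4), C (197.5), B (116.2).
The third oldest is A at 535.8 Ma, which lies in 538.8–485.4 Ma: the Cambrian.
The fourth oldest is F at 477.4 Ma; separation = |535.8 − 477.4| = 58.4 Myr.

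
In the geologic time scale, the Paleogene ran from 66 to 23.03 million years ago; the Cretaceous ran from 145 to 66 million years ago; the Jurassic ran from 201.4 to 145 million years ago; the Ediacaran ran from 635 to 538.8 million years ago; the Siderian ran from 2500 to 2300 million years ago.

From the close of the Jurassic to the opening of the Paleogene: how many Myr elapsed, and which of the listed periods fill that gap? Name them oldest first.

End of Jurassic = 145 Ma; start of Paleogene = 66 Ma.
Gap = 145 − 66 = 79 Myr.
Periods wholly inside 145–66 Ma: Cretaceous (145–66).

79 million years; Cretaceous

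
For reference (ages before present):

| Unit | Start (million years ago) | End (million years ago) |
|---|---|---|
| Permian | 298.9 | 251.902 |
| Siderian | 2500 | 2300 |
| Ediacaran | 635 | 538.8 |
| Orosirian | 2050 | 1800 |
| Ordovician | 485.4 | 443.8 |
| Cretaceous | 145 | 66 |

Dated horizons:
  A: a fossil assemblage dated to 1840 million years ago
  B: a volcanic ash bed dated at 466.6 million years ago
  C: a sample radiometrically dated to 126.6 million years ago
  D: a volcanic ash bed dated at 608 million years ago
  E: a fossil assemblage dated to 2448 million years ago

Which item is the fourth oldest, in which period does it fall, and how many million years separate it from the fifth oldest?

B, in the Ordovician; 340 million years to C

Sorted oldest-first by Ma: E (2448), A (1840), D (608), B (466.6), C (126.6).
The fourth oldest is B at 466.6 Ma, which lies in 485.4–443.8 Ma: the Ordovician.
The fifth oldest is C at 126.6 Ma; separation = |466.6 − 126.6| = 340 Myr.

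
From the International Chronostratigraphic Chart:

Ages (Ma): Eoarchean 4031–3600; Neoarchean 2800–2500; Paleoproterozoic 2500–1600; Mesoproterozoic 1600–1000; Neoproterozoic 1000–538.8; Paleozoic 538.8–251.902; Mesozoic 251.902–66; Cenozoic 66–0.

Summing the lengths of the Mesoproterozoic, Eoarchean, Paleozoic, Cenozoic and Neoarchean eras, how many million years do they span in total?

1683.898 million years

Each duration: Mesoproterozoic = 600; Eoarchean = 431; Paleozoic = 286.898; Cenozoic = 66; Neoarchean = 300.
Sum: 600 + 431 + 286.898 + 66 + 300 = 1683.898 Myr.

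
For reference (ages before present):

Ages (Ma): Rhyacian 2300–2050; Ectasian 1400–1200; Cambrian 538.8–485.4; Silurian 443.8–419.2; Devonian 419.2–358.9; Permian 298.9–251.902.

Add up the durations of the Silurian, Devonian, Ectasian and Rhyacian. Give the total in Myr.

Duration is start − end for each: (443.8 − 419.2) + (419.2 − 358.9) + (1400 − 1200) + (2300 − 2050).
That is 24.6 + 60.3 + 200 + 250, which totals 534.9 million years.

534.9 million years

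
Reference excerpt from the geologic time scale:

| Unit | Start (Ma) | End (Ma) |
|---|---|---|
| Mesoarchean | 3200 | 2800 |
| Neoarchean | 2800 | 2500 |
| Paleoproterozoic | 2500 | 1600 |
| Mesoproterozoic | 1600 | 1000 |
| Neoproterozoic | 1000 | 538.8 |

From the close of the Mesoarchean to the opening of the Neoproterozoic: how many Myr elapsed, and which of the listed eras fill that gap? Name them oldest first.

1800 million years; Neoarchean, Paleoproterozoic, Mesoproterozoic

End of Mesoarchean = 2800 Ma; start of Neoproterozoic = 1000 Ma.
Gap = 2800 − 1000 = 1800 Myr.
Eras wholly inside 2800–1000 Ma: Neoarchean (2800–2500), Paleoproterozoic (2500–1600), Mesoproterozoic (1600–1000).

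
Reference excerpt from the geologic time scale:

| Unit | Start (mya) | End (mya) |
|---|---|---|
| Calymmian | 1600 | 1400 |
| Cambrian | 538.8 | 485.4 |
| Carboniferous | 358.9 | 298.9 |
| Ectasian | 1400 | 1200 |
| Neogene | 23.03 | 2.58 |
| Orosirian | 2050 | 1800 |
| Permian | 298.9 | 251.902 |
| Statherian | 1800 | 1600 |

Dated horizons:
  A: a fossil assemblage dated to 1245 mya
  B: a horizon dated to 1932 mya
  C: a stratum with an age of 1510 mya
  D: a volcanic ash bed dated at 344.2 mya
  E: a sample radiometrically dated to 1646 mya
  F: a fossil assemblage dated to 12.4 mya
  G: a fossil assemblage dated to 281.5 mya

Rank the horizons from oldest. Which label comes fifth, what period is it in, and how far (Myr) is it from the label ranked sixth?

Larger Ma means older, so oldest first: B 1932 > E 1646 > C 1510 > A 1245 > D 344.2 > G 281.5 > F 12.4.
Counting 5 along gives D (344.2 Ma); the excerpt puts that inside the Carboniferous, 358.9–298.9 Ma.
Next in line is G (281.5 Ma), and 344.2 − 281.5 = 62.7 Myr.

D, in the Carboniferous; 62.7 million years to G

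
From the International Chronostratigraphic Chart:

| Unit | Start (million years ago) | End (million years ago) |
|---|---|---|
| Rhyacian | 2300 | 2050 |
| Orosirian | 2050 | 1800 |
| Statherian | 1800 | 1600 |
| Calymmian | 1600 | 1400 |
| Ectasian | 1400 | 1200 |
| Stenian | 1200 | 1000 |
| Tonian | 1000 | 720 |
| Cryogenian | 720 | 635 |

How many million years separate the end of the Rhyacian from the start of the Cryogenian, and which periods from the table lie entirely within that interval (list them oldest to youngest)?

1330 million years; Orosirian, Statherian, Calymmian, Ectasian, Stenian, Tonian

End of Rhyacian = 2050 Ma; start of Cryogenian = 720 Ma.
Gap = 2050 − 720 = 1330 Myr.
Periods wholly inside 2050–720 Ma: Orosirian (2050–1800), Statherian (1800–1600), Calymmian (1600–1400), Ectasian (1400–1200), Stenian (1200–1000), Tonian (1000–720).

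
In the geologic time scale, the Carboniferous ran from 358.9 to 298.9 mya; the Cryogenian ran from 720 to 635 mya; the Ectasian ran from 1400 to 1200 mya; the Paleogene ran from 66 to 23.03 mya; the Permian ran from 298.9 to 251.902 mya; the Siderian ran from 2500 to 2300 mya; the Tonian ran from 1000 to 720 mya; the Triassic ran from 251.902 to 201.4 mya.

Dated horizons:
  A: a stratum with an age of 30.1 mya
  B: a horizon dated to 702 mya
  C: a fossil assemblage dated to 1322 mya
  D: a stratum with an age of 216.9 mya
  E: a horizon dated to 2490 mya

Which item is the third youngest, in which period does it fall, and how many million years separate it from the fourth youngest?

Sorted youngest-first by Ma: A (30.1), D (216.9), B (702), C (1322), E (2490).
The third youngest is B at 702 Ma, which lies in 720–635 Ma: the Cryogenian.
The fourth youngest is C at 1322 Ma; separation = |702 − 1322| = 620 Myr.

B, in the Cryogenian; 620 million years to C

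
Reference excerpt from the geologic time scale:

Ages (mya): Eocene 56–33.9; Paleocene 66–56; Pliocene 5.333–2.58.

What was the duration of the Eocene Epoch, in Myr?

22.1 million years

56 − 33.9 = 22.1 million years.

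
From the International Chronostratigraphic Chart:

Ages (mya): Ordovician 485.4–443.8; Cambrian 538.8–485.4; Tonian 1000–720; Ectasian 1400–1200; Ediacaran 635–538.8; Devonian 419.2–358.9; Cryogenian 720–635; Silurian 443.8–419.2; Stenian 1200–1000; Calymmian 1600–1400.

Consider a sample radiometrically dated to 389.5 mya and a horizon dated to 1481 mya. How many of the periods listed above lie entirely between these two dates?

8

The older date is 1481 Ma and the younger is 389.5 Ma.
Periods with start < 1481 and end > 389.5 Ma: Ectasian (1400–1200), Stenian (1200–1000), Tonian (1000–720), Cryogenian (720–635), Ediacaran (635–538.8), Cambrian (538.8–485.4), Ordovician (485.4–443.8), Silurian (443.8–419.2).
That is 8 complete periods.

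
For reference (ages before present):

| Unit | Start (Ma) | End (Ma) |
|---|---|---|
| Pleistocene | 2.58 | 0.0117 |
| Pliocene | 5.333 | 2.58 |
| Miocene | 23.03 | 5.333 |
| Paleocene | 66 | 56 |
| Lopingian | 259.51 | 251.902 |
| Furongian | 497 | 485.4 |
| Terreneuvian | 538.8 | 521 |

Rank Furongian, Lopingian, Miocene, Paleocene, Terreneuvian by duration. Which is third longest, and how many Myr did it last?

Furongian, 11.6 million years

Start − end for each: Furongian 497 − 485.4 = 11.6; Lopingian 259.51 − 251.902 = 7.608; Miocene 23.03 − 5.333 = 17.697; Paleocene 66 − 56 = 10; Terreneuvian 538.8 − 521 = 17.8.
Ranking these from longest: Terreneuvian > Miocene > Furongian > Paleocene > Lopingian.
Position 3 in that ranking is Furongian, which lasted 11.6 Myr.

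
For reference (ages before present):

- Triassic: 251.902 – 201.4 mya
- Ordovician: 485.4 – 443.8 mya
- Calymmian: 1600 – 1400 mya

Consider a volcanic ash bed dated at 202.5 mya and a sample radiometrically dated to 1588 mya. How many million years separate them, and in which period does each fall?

Elapsed time: 1588 − 202.5 = 1385.5 Myr.
202.5 Ma lies within 251.902–201.4 Ma: Triassic.
1588 Ma lies within 1600–1400 Ma: Calymmian.

1385.5 million years apart; the first in the Triassic, the second in the Calymmian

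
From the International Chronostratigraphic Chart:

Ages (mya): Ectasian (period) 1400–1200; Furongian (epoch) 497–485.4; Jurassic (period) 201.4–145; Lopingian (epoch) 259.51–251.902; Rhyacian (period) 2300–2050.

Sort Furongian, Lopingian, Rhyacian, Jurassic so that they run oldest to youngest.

Read off each span (Ma): Furongian 497–485.4; Lopingian 259.51–251.902; Rhyacian 2300–2050; Jurassic 201.4–145.
Larger Ma is older, so oldest→youngest is Rhyacian, Furongian, Lopingian, Jurassic.

Rhyacian, then Furongian, then Lopingian, then Jurassic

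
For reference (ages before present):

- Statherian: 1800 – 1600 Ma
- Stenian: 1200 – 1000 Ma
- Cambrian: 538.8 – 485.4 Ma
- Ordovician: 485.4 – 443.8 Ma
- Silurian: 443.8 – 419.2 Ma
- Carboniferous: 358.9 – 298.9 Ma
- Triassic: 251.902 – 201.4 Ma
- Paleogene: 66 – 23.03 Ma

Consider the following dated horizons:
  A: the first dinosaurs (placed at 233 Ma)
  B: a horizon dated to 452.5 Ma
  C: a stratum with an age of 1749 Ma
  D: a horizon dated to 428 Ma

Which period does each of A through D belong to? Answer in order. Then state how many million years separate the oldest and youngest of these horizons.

A: 233 Ma lies in 251.902–201.4 Ma, so Triassic.
B: 452.5 Ma lies in 485.4–443.8 Ma, so Ordovician.
C: 1749 Ma lies in 1800–1600 Ma, so Statherian.
D: 428 Ma lies in 443.8–419.2 Ma, so Silurian.
Oldest = 1749 Ma, youngest = 233 Ma → span 1516 Myr.

A — Triassic; B — Ordovician; C — Statherian; D — Silurian; span 1516 million years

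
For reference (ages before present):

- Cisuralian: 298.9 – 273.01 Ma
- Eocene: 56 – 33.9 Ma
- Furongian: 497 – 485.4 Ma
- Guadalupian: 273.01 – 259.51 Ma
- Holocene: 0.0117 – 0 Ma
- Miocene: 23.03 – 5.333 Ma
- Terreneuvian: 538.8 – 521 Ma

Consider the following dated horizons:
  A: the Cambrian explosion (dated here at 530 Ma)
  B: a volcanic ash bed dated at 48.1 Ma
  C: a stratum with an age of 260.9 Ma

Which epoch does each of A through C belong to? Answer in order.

A — Terreneuvian; B — Eocene; C — Guadalupian

A: 530 Ma lies in 538.8–521 Ma, so Terreneuvian.
B: 48.1 Ma lies in 56–33.9 Ma, so Eocene.
C: 260.9 Ma lies in 273.01–259.51 Ma, so Guadalupian.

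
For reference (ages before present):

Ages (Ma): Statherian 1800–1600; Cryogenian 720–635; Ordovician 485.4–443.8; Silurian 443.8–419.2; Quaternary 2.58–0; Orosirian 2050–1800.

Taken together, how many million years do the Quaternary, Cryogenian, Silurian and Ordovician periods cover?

153.78 million years

Each duration: Quaternary = 2.58; Cryogenian = 85; Silurian = 24.6; Ordovician = 41.6.
Sum: 2.58 + 85 + 24.6 + 41.6 = 153.78 Myr.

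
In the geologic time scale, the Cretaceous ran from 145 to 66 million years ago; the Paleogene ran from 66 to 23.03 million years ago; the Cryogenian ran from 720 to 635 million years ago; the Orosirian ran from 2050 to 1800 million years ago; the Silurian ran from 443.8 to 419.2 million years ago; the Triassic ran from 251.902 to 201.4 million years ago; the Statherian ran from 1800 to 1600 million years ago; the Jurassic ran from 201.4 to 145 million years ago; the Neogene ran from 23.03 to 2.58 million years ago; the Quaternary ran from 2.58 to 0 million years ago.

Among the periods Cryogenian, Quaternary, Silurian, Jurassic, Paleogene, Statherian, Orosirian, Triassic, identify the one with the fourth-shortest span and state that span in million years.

Durations: Cryogenian 85; Quaternary 2.58; Silurian 24.6; Jurassic 56.4; Paleogene 42.97; Statherian 200; Orosirian 250; Triassic 50.502 Myr.
Sorted shortest-first: Quaternary (2.58), Silurian (24.6), Paleogene (42.97), Triassic (50.502), Jurassic (56.4), Cryogenian (85), Statherian (200), Orosirian (250).
The fourth shortest is Triassic at 50.502 Myr.

Triassic, 50.502 million years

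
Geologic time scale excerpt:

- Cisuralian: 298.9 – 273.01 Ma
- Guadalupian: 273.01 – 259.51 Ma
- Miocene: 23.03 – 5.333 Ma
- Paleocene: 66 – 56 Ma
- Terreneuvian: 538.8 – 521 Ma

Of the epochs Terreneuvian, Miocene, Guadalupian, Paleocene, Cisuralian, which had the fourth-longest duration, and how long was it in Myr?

Start − end for each: Terreneuvian 538.8 − 521 = 17.8; Miocene 23.03 − 5.333 = 17.697; Guadalupian 273.01 − 259.51 = 13.5; Paleocene 66 − 56 = 10; Cisuralian 298.9 − 273.01 = 25.89.
Ranking these from longest: Cisuralian > Terreneuvian > Miocene > Guadalupian > Paleocene.
Position 4 in that ranking is Guadalupian, which lasted 13.5 Myr.

Guadalupian, 13.5 million years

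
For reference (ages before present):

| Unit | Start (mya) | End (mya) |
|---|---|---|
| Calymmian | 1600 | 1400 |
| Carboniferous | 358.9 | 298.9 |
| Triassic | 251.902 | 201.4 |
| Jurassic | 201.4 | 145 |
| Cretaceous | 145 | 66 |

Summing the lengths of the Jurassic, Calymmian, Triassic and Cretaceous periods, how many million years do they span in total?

385.902 million years

Each duration: Jurassic = 56.4; Calymmian = 200; Triassic = 50.502; Cretaceous = 79.
Sum: 56.4 + 200 + 50.502 + 79 = 385.902 Myr.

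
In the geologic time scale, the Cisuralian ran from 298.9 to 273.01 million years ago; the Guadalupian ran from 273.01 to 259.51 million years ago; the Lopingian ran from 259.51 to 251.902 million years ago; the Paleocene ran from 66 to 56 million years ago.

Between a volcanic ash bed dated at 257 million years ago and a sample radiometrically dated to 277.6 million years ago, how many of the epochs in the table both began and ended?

277.6 Ma sits inside the Cisuralian (298.9–273.01) and 257 Ma inside the Lopingian (259.51–251.902); neither of those is wholly between the two dates.
The listed epochs lying completely between them are Guadalupian — 1 in all.

1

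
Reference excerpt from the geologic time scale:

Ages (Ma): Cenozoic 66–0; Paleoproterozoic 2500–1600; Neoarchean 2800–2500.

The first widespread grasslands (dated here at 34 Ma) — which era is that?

34 Ma lies between 66 and 0 Ma, so it falls in the Cenozoic.

Cenozoic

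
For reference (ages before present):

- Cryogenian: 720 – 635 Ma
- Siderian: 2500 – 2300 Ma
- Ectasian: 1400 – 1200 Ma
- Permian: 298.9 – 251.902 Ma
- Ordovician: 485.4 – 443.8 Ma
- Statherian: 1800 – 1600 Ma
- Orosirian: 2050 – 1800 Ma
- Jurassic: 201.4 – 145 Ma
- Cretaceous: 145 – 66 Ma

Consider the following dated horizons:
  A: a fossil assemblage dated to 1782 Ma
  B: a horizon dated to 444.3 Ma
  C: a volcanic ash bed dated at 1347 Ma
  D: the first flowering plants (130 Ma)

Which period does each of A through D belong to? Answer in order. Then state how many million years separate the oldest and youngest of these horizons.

A — Statherian; B — Ordovician; C — Ectasian; D — Cretaceous; span 1652 million years

Match each age against the start–end ranges in the excerpt: A = 1782 Ma → Statherian (1800–1600); B = 444.3 Ma → Ordovician (485.4–443.8); C = 1347 Ma → Ectasian (1400–1200); D = 130 Ma → Cretaceous (145–66).
The largest age is 1782 Ma and the smallest is 130 Ma; their difference is 1652 Myr.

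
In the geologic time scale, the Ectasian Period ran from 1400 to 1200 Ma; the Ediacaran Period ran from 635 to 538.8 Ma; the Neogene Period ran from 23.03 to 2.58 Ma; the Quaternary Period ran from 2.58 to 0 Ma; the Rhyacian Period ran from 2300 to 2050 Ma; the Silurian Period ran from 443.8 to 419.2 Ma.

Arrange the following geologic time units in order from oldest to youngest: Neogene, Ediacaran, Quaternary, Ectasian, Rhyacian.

The oldest of these is Rhyacian (starts 2300 Ma) and the youngest is Quaternary (ends 0 Ma).
In between, by decreasing start age: Ectasian (1400), Ediacaran (635), Neogene (23.03).

Rhyacian, Ectasian, Ediacaran, Neogene, Quaternary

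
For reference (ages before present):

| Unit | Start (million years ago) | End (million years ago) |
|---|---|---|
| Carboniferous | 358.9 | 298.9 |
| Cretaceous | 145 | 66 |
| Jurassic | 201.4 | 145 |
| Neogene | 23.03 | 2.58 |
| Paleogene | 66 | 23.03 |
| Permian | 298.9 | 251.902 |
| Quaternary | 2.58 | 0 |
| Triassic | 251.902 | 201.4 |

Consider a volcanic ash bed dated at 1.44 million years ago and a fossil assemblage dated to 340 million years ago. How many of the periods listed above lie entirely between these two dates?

6

340 Ma sits inside the Carboniferous (358.9–298.9) and 1.44 Ma inside the Quaternary (2.58–0); neither of those is wholly between the two dates.
The listed periods lying completely between them are Permian, Triassic, Jurassic, Cretaceous, Paleogene, Neogene — 6 in all.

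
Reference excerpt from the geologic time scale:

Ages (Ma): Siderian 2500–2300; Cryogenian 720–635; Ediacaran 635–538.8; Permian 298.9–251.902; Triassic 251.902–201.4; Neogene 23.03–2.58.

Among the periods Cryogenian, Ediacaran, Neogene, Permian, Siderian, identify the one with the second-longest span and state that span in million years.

Ediacaran, 96.2 million years

Durations: Cryogenian 85; Ediacaran 96.2; Neogene 20.45; Permian 46.998; Siderian 200 Myr.
Sorted longest-first: Siderian (200), Ediacaran (96.2), Cryogenian (85), Permian (46.998), Neogene (20.45).
The second longest is Ediacaran at 96.2 Myr.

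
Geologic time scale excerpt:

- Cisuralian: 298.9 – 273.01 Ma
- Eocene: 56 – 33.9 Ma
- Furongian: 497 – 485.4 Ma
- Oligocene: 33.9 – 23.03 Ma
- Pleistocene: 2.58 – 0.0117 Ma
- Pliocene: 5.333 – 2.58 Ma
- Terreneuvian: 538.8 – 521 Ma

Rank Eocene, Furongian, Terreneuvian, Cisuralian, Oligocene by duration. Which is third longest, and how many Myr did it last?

Terreneuvian, 17.8 million years

Start − end for each: Eocene 56 − 33.9 = 22.1; Furongian 497 − 485.4 = 11.6; Terreneuvian 538.8 − 521 = 17.8; Cisuralian 298.9 − 273.01 = 25.89; Oligocene 33.9 − 23.03 = 10.87.
Ranking these from longest: Cisuralian > Eocene > Terreneuvian > Furongian > Oligocene.
Position 3 in that ranking is Terreneuvian, which lasted 17.8 Myr.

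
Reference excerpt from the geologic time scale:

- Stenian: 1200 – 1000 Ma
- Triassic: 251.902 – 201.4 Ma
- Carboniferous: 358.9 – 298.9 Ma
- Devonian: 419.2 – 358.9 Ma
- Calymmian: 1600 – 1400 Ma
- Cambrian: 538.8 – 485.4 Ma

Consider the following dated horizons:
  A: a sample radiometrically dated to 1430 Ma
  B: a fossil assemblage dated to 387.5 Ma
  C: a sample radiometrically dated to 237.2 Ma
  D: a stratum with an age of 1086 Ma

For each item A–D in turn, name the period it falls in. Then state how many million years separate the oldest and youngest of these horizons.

Match each age against the start–end ranges in the excerpt: A = 1430 Ma → Calymmian (1600–1400); B = 387.5 Ma → Devonian (419.2–358.9); C = 237.2 Ma → Triassic (251.902–201.4); D = 1086 Ma → Stenian (1200–1000).
The largest age is 1430 Ma and the smallest is 237.2 Ma; their difference is 1192.8 Myr.

A — Calymmian; B — Devonian; C — Triassic; D — Stenian; span 1192.8 million years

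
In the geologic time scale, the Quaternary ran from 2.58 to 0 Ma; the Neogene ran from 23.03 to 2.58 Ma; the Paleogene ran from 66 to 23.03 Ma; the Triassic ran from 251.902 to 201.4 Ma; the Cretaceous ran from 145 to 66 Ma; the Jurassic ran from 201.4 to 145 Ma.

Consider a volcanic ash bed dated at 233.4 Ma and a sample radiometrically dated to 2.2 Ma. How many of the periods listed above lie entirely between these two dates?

4

The older date is 233.4 Ma and the younger is 2.2 Ma.
Periods with start < 233.4 and end > 2.2 Ma: Jurassic (201.4–145), Cretaceous (145–66), Paleogene (66–23.03), Neogene (23.03–2.58).
That is 4 complete periods.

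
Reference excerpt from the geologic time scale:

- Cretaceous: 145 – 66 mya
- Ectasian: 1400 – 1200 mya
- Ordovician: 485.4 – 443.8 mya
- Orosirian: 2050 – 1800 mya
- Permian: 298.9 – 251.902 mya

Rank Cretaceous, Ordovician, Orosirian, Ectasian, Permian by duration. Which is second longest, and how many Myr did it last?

Start − end for each: Cretaceous 145 − 66 = 79; Ordovician 485.4 − 443.8 = 41.6; Orosirian 2050 − 1800 = 250; Ectasian 1400 − 1200 = 200; Permian 298.9 − 251.902 = 46.998.
Ranking these from longest: Orosirian > Ectasian > Cretaceous > Permian > Ordovician.
Position 2 in that ranking is Ectasian, which lasted 200 Myr.

Ectasian, 200 million years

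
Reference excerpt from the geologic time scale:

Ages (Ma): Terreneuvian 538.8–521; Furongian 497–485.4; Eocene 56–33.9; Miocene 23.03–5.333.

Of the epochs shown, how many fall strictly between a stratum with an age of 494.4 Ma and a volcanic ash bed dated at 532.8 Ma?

The older date is 532.8 Ma and the younger is 494.4 Ma.
No epoch both begins after 532.8 Ma and ends before 494.4 Ma, so the count is 0.

0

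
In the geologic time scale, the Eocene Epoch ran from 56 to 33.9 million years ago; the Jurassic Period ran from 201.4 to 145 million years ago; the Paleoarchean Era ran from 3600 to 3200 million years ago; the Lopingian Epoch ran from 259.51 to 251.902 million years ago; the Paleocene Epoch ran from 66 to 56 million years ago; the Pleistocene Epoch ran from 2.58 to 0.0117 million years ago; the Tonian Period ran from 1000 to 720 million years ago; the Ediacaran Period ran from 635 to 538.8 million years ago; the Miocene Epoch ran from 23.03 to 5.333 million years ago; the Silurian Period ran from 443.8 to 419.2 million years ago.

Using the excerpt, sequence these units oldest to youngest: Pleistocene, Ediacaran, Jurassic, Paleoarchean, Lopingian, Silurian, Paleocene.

Paleoarchean → Ediacaran → Silurian → Lopingian → Jurassic → Paleocene → Pleistocene

Read off each span (Ma): Pleistocene 2.58–0.0117; Ediacaran 635–538.8; Jurassic 201.4–145; Paleoarchean 3600–3200; Lopingian 259.51–251.902; Silurian 443.8–419.2; Paleocene 66–56.
Larger Ma is older, so oldest→youngest is Paleoarchean, Ediacaran, Silurian, Lopingian, Jurassic, Paleocene, Pleistocene.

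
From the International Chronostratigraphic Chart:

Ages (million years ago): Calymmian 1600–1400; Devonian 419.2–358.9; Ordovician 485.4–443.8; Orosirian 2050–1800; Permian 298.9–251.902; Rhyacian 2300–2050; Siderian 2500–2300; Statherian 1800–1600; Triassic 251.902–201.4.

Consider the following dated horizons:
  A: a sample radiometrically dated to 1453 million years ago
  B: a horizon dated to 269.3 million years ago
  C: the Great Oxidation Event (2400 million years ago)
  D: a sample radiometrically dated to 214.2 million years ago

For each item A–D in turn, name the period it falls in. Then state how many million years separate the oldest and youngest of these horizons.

A — Calymmian; B — Permian; C — Siderian; D — Triassic; span 2185.8 million years

Match each age against the start–end ranges in the excerpt: A = 1453 Ma → Calymmian (1600–1400); B = 269.3 Ma → Permian (298.9–251.902); C = 2400 Ma → Siderian (2500–2300); D = 214.2 Ma → Triassic (251.902–201.4).
The largest age is 2400 Ma and the smallest is 214.2 Ma; their difference is 2185.8 Myr.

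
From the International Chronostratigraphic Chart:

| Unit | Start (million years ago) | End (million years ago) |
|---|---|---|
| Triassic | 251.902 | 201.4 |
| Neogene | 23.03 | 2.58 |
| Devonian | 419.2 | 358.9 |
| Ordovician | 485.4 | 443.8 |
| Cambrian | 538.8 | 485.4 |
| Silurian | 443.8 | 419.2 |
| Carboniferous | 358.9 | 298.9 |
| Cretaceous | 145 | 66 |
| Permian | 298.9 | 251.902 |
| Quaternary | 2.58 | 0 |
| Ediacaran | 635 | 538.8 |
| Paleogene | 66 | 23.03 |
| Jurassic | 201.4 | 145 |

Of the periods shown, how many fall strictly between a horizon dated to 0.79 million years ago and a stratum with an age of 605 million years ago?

11

The older date is 605 Ma and the younger is 0.79 Ma.
Periods with start < 605 and end > 0.79 Ma: Cambrian (538.8–485.4), Ordovician (485.4–443.8), Silurian (443.8–419.2), Devonian (419.2–358.9), Carboniferous (358.9–298.9), Permian (298.9–251.902), Triassic (251.902–201.4), Jurassic (201.4–145), Cretaceous (145–66), Paleogene (66–23.03), Neogene (23.03–2.58).
That is 11 complete periods.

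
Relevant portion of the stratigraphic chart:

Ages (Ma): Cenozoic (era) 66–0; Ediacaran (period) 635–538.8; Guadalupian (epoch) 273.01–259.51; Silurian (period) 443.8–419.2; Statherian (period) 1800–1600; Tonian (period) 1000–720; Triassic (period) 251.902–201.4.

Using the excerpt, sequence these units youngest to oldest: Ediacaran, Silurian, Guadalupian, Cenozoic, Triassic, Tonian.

Sorting by start age (ascending Ma, since larger Ma = older): Cenozoic start 66, Triassic start 251.902, Guadalupian start 273.01, Silurian start 443.8, Ediacaran start 635, Tonian start 1000.

Cenozoic, Triassic, Guadalupian, Silurian, Ediacaran, Tonian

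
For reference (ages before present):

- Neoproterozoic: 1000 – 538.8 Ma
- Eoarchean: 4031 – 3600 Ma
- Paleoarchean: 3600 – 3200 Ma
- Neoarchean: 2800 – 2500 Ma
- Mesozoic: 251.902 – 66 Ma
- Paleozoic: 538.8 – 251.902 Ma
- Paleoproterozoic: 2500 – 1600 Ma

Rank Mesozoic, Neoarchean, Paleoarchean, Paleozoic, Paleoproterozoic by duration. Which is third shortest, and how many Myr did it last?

Neoarchean, 300 million years

Start − end for each: Mesozoic 251.902 − 66 = 185.902; Neoarchean 2800 − 2500 = 300; Paleoarchean 3600 − 3200 = 400; Paleozoic 538.8 − 251.902 = 286.898; Paleoproterozoic 2500 − 1600 = 900.
Ranking these from shortest: Mesozoic < Paleozoic < Neoarchean < Paleoarchean < Paleoproterozoic.
Position 3 in that ranking is Neoarchean, which lasted 300 Myr.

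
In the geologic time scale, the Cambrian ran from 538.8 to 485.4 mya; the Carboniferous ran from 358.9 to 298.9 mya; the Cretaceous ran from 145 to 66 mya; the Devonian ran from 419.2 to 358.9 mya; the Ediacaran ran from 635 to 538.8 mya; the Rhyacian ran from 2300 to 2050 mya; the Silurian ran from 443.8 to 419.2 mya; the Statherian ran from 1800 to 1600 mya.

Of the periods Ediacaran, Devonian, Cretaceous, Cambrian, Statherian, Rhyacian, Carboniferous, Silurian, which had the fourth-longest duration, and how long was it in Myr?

Durations: Ediacaran 96.2; Devonian 60.3; Cretaceous 79; Cambrian 53.4; Statherian 200; Rhyacian 250; Carboniferous 60; Silurian 24.6 Myr.
Sorted longest-first: Rhyacian (250), Statherian (200), Ediacaran (96.2), Cretaceous (79), Devonian (60.3), Carboniferous (60), Cambrian (53.4), Silurian (24.6).
The fourth longest is Cretaceous at 79 Myr.

Cretaceous, 79 million years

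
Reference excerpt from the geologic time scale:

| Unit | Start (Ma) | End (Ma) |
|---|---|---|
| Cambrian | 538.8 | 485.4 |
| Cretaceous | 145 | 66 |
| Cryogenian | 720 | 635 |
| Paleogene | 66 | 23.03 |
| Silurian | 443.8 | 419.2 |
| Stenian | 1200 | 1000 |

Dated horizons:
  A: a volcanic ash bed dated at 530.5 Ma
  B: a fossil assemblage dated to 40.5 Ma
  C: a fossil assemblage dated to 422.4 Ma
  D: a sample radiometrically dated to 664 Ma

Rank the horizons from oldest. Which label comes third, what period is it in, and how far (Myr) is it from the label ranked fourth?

Sorted oldest-first by Ma: D (664), A (530.5), C (422.4), B (40.5).
The third oldest is C at 422.4 Ma, which lies in 443.8–419.2 Ma: the Silurian.
The fourth oldest is B at 40.5 Ma; separation = |422.4 − 40.5| = 381.9 Myr.

C, in the Silurian; 381.9 million years to B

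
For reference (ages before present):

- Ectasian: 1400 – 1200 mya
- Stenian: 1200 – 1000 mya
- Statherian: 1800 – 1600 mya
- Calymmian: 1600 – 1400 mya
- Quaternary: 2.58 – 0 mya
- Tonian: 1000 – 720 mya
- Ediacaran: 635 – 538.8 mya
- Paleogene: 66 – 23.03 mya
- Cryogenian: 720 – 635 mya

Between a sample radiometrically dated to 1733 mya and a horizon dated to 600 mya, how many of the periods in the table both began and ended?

5

The older date is 1733 Ma and the younger is 600 Ma.
Periods with start < 1733 and end > 600 Ma: Calymmian (1600–1400), Ectasian (1400–1200), Stenian (1200–1000), Tonian (1000–720), Cryogenian (720–635).
That is 5 complete periods.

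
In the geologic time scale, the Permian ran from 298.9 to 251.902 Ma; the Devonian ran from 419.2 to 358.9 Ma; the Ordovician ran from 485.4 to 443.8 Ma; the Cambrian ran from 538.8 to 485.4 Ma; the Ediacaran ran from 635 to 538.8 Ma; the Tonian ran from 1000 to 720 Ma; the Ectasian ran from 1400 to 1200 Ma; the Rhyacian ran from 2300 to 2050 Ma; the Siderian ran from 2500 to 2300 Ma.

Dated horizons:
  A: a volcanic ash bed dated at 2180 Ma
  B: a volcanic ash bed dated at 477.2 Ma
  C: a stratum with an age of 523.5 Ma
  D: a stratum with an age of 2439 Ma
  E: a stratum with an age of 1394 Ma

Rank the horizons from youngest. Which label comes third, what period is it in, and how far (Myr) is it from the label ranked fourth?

Smaller Ma means younger, so youngest first: B 477.2 < C 523.5 < E 1394 < A 2180 < D 2439.
Counting 3 along gives E (1394 Ma); the excerpt puts that inside the Ectasian, 1400–1200 Ma.
Next in line is A (2180 Ma), and 2180 − 1394 = 786 Myr.

E, in the Ectasian; 786 million years to A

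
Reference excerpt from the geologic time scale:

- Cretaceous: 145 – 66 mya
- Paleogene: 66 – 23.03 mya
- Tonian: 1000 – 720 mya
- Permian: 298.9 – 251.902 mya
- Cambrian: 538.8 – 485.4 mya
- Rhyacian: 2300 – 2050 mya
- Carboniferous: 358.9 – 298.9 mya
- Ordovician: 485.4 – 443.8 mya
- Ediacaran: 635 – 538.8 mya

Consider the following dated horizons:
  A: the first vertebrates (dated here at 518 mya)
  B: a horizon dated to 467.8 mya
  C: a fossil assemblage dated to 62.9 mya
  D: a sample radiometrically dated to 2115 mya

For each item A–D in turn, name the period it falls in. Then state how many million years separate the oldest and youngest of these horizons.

Match each age against the start–end ranges in the excerpt: A = 518 Ma → Cambrian (538.8–485.4); B = 467.8 Ma → Ordovician (485.4–443.8); C = 62.9 Ma → Paleogene (66–23.03); D = 2115 Ma → Rhyacian (2300–2050).
The largest age is 2115 Ma and the smallest is 62.9 Ma; their difference is 2052.1 Myr.

A — Cambrian; B — Ordovician; C — Paleogene; D — Rhyacian; span 2052.1 million years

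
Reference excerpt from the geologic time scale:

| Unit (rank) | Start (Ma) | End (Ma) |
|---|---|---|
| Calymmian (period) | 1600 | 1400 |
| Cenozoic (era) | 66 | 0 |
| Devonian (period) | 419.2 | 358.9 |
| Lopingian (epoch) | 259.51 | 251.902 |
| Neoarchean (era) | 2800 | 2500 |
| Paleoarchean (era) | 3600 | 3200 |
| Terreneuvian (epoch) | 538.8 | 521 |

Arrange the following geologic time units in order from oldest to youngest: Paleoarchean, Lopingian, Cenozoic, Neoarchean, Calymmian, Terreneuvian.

Read off each span (Ma): Paleoarchean 3600–3200; Lopingian 259.51–251.902; Cenozoic 66–0; Neoarchean 2800–2500; Calymmian 1600–1400; Terreneuvian 538.8–521.
Larger Ma is older, so oldest→youngest is Paleoarchean, Neoarchean, Calymmian, Terreneuvian, Lopingian, Cenozoic.

Paleoarchean, Neoarchean, Calymmian, Terreneuvian, Lopingian, Cenozoic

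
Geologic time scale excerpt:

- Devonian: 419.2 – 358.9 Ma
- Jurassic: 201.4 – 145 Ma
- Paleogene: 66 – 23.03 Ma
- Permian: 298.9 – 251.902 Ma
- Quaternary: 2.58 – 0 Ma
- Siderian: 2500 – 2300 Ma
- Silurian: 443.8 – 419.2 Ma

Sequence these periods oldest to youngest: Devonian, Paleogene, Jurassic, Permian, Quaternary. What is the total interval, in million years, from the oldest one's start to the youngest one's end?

From the excerpt: Devonian 419.2–358.9; Paleogene 66–23.03; Jurassic 201.4–145; Permian 298.9–251.902; Quaternary 2.58–0 (Ma).
Larger Ma is earlier, so the oldest is Devonian and the youngest is Quaternary; oldest to youngest: Devonian, Permian, Jurassic, Paleogene, Quaternary.
Oldest start 419.2 minus youngest end 0 gives 419.2 Myr overall.

Devonian, Permian, Jurassic, Paleogene, Quaternary; total span 419.2 Myr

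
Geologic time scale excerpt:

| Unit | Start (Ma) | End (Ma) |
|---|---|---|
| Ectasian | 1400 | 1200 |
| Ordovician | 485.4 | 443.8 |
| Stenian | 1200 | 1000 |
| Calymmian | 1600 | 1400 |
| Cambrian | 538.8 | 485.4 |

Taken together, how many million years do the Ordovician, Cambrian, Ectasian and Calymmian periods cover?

Each duration: Ordovician = 41.6; Cambrian = 53.4; Ectasian = 200; Calymmian = 200.
Sum: 41.6 + 53.4 + 200 + 200 = 495 Myr.

495 million years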